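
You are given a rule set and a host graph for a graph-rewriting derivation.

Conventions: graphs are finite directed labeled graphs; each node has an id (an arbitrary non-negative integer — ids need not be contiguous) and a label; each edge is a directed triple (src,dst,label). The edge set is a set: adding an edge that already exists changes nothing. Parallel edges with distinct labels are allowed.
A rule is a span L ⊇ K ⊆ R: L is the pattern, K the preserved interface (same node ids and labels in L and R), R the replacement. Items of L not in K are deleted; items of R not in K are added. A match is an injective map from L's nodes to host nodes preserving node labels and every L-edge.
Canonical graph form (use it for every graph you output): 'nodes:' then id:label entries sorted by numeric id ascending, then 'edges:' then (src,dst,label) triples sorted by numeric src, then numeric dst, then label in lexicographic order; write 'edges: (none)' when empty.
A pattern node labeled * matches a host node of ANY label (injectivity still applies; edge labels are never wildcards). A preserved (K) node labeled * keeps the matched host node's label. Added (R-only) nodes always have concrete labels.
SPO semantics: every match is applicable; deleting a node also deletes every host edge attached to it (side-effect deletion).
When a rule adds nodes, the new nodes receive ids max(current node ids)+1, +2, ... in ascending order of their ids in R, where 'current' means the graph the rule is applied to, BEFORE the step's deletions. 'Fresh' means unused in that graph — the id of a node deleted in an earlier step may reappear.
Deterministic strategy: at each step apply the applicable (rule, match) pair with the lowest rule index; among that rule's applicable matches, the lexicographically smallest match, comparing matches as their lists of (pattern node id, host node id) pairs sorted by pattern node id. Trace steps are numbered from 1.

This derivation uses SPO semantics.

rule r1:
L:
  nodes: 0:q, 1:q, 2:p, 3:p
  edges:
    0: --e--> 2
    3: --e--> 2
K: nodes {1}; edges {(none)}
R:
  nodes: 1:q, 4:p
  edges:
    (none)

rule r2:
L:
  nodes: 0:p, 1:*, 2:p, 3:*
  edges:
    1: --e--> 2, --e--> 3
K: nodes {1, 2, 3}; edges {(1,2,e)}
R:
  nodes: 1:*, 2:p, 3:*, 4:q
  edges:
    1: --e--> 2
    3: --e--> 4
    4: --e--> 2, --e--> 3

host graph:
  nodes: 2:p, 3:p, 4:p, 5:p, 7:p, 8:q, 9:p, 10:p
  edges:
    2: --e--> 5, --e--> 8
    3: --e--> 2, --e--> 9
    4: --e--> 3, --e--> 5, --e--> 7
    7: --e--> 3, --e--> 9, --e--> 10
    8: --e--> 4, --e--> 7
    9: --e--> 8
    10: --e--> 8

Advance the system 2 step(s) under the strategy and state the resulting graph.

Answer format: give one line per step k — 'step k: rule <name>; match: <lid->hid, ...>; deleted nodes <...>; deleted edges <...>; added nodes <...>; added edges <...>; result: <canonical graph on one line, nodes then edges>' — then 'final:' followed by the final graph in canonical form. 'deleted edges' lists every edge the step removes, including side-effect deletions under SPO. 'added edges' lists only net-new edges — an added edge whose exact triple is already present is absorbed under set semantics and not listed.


step 1: rule r2; match: 0->2, 1->4, 2->3, 3->5; deleted nodes 2; deleted edges (2,5,e); (2,8,e); (3,2,e); (4,5,e); added nodes 11; added edges (5,11,e); (11,3,e); (11,5,e); result: nodes: 3:p, 4:p, 5:p, 7:p, 8:q, 9:p, 10:p, 11:q edges: (3,9,e); (4,3,e); (4,7,e); (5,11,e); (7,3,e); (7,9,e); (7,10,e); (8,4,e); (8,7,e); (9,8,e); (10,8,e); (11,3,e); (11,5,e)
step 2: rule r1; match: 0->8, 1->11, 2->7, 3->4; deleted nodes 4, 7, 8; deleted edges (4,3,e); (4,7,e); (7,3,e); (7,9,e); (7,10,e); (8,4,e); (8,7,e); (9,8,e); (10,8,e); added nodes 12; added edges (none); result: nodes: 3:p, 5:p, 9:p, 10:p, 11:q, 12:p edges: (3,9,e); (5,11,e); (11,3,e); (11,5,e)
final:
nodes: 3:p, 5:p, 9:p, 10:p, 11:q, 12:p
edges: (3,9,e); (5,11,e); (11,3,e); (11,5,e)


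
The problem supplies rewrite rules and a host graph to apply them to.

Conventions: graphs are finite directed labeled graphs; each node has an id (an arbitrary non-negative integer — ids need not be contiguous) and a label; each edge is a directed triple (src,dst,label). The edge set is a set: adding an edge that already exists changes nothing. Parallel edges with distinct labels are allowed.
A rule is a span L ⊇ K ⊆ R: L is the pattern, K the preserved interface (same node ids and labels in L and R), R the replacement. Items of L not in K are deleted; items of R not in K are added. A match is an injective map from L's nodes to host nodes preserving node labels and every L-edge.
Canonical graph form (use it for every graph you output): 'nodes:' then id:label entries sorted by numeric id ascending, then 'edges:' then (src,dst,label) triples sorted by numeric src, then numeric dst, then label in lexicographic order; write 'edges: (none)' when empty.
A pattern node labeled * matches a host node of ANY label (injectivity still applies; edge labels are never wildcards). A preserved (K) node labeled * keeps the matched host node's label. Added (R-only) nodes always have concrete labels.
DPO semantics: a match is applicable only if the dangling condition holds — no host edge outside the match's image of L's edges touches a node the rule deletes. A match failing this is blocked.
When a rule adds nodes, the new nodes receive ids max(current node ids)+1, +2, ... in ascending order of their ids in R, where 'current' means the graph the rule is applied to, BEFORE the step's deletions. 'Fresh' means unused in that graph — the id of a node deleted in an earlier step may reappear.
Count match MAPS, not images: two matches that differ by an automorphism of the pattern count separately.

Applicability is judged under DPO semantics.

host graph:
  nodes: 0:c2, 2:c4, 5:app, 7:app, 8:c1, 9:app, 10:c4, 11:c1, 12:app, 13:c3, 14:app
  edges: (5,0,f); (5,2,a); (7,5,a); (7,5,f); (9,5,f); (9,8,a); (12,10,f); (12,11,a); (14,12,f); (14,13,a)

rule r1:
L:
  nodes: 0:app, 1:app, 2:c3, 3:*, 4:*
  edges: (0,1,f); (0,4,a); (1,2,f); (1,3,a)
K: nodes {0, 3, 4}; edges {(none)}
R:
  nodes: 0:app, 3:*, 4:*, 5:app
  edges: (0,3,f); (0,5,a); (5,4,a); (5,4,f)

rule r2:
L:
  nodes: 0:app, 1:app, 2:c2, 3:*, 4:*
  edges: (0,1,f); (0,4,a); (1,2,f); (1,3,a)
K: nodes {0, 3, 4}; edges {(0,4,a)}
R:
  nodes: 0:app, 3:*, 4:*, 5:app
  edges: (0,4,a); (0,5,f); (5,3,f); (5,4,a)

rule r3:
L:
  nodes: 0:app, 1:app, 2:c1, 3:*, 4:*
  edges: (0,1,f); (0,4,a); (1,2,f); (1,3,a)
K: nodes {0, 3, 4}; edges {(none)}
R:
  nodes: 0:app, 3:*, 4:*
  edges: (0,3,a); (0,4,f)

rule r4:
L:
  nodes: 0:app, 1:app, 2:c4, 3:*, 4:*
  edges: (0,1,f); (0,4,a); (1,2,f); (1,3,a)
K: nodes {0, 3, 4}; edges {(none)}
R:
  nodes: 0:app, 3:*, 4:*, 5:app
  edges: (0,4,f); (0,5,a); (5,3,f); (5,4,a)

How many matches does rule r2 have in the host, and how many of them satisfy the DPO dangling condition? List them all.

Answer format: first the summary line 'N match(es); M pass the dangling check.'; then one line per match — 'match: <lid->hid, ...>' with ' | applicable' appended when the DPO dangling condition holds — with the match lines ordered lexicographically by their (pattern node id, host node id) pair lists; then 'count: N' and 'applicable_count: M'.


1 match(es); 0 pass the dangling check.
match: 0->9, 1->5, 2->0, 3->2, 4->8
count: 1
applicable_count: 0


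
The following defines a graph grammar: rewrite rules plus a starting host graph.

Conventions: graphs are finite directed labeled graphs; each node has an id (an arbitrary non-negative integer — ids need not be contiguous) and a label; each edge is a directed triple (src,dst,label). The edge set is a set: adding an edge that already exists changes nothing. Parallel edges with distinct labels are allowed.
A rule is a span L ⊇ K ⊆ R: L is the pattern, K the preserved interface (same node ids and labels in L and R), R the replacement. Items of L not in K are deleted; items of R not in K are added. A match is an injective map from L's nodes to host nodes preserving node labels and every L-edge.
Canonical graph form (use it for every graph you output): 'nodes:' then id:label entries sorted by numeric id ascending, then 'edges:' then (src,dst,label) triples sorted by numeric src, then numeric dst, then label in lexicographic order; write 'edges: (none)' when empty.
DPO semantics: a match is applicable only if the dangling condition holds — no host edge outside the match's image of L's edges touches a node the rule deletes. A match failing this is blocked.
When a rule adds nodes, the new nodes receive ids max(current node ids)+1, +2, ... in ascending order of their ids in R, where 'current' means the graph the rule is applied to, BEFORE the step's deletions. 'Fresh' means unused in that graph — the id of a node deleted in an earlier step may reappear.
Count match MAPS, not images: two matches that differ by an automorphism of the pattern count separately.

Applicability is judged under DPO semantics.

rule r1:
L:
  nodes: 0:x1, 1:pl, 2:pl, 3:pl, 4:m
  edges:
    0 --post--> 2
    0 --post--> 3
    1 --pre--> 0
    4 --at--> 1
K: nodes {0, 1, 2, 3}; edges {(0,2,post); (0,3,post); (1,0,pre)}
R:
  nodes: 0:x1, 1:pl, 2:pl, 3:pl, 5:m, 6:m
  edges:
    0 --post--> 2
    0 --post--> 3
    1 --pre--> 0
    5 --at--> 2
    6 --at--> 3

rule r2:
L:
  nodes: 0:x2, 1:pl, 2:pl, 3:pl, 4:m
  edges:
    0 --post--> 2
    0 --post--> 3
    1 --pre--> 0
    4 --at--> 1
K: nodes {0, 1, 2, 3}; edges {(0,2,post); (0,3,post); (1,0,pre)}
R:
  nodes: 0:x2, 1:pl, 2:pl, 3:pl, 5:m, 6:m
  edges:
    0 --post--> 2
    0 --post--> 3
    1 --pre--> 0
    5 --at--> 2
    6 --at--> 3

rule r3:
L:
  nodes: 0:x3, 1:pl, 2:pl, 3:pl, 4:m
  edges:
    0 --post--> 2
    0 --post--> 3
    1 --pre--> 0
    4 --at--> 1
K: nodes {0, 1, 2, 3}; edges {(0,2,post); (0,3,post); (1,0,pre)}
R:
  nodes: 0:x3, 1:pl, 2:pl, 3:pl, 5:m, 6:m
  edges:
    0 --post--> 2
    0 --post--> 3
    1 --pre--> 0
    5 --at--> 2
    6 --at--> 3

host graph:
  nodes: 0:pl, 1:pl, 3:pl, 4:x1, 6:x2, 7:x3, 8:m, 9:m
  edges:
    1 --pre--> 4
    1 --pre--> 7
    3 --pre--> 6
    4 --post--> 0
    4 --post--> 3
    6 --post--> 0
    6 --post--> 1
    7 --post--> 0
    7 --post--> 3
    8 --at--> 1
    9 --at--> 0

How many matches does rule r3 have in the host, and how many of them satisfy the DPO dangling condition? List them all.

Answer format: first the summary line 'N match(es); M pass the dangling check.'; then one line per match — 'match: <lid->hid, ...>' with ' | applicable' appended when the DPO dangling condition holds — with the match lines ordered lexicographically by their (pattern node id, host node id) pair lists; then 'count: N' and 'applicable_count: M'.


2 match(es); 2 pass the dangling check.
match: 0->7, 1->1, 2->0, 3->3, 4->8 | applicable
match: 0->7, 1->1, 2->3, 3->0, 4->8 | applicable
count: 2
applicable_count: 2


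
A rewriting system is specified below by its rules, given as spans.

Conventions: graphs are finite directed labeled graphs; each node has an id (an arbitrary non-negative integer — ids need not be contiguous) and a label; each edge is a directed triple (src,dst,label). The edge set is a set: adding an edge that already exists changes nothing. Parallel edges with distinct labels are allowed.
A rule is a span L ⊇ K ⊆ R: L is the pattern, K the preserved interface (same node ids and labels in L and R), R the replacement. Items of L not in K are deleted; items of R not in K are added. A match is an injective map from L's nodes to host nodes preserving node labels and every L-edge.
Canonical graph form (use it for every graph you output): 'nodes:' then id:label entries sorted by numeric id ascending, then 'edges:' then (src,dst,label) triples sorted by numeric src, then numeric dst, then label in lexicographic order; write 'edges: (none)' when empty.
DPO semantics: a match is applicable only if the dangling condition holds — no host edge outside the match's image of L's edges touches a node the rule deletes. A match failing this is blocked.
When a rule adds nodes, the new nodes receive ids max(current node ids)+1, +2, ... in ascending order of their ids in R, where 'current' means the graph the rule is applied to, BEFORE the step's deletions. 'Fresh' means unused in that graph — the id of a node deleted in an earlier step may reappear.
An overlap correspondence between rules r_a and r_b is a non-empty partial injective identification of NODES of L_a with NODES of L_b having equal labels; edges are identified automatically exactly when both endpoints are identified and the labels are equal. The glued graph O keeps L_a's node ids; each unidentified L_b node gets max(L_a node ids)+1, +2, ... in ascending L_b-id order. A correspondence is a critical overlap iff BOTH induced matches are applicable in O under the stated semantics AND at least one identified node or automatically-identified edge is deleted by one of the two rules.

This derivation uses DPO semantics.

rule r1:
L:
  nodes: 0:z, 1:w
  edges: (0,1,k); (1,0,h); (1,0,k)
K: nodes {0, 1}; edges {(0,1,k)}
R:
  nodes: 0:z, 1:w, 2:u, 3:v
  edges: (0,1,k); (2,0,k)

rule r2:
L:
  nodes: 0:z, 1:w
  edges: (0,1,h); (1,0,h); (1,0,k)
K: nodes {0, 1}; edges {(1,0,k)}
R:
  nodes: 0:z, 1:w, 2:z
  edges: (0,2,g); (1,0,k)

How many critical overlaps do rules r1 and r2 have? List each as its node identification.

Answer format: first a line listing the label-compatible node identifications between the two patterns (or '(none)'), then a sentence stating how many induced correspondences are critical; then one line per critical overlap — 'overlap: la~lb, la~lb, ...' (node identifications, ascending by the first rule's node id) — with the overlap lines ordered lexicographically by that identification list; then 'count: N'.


label-compatible node identifications between L(r1) and L(r2): 0~0, 1~1
1 of the induced correspondences is a critical overlap of r1 and r2.
overlap: 0~0, 1~1
count: 1


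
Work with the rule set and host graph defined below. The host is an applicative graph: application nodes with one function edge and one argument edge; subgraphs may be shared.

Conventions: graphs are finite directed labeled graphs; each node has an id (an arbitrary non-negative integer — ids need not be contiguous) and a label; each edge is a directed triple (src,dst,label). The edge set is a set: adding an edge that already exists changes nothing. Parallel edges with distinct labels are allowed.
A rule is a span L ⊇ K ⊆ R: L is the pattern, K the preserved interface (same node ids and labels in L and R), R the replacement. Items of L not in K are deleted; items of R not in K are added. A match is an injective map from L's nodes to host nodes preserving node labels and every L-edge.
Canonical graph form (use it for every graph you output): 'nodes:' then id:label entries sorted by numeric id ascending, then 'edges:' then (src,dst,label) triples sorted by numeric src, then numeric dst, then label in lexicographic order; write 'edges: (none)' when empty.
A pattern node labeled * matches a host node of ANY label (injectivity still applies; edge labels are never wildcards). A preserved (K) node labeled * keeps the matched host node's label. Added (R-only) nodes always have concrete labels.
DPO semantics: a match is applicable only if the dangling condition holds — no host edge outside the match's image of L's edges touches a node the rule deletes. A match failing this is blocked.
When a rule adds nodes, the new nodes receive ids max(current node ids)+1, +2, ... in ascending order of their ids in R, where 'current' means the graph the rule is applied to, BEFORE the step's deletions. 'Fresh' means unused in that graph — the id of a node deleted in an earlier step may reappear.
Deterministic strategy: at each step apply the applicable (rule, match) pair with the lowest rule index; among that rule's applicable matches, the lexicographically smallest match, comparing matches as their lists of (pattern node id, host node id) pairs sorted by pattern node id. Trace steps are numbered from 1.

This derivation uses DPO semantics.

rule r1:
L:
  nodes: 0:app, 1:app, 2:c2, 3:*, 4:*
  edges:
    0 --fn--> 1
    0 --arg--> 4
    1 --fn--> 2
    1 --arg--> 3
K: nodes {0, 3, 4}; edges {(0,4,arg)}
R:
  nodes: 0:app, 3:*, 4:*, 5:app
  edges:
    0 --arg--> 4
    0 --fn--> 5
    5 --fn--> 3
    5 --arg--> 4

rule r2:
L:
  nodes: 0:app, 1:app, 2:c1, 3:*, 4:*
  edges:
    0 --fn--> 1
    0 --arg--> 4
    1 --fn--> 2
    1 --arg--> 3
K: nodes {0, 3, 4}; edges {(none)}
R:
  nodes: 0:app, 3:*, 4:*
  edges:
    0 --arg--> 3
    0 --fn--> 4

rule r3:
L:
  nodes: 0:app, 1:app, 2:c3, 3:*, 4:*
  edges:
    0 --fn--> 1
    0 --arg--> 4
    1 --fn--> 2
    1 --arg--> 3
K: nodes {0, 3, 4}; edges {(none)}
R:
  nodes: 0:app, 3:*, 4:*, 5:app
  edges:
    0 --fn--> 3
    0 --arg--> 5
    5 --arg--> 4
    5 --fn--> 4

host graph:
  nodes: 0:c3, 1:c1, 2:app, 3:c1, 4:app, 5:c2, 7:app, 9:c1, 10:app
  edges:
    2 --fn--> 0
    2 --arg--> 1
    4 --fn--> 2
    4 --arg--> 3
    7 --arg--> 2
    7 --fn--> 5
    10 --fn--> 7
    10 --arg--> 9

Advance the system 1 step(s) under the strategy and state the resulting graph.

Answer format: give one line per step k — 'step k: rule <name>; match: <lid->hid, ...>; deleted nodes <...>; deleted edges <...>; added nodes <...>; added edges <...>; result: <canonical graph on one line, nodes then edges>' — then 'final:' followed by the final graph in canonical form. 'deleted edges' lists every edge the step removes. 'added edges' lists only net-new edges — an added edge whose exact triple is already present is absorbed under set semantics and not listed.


step 1: rule r1; match: 0->10, 1->7, 2->5, 3->2, 4->9; deleted nodes 5, 7; deleted edges (7,2,arg); (7,5,fn); (10,7,fn); added nodes 11; added edges (10,11,fn); (11,2,fn); (11,9,arg); result: nodes: 0:c3, 1:c1, 2:app, 3:c1, 4:app, 9:c1, 10:app, 11:app edges: (2,0,fn); (2,1,arg); (4,2,fn); (4,3,arg); (10,9,arg); (10,11,fn); (11,2,fn); (11,9,arg)
final:
nodes: 0:c3, 1:c1, 2:app, 3:c1, 4:app, 9:c1, 10:app, 11:app
edges: (2,0,fn); (2,1,arg); (4,2,fn); (4,3,arg); (10,9,arg); (10,11,fn); (11,2,fn); (11,9,arg)


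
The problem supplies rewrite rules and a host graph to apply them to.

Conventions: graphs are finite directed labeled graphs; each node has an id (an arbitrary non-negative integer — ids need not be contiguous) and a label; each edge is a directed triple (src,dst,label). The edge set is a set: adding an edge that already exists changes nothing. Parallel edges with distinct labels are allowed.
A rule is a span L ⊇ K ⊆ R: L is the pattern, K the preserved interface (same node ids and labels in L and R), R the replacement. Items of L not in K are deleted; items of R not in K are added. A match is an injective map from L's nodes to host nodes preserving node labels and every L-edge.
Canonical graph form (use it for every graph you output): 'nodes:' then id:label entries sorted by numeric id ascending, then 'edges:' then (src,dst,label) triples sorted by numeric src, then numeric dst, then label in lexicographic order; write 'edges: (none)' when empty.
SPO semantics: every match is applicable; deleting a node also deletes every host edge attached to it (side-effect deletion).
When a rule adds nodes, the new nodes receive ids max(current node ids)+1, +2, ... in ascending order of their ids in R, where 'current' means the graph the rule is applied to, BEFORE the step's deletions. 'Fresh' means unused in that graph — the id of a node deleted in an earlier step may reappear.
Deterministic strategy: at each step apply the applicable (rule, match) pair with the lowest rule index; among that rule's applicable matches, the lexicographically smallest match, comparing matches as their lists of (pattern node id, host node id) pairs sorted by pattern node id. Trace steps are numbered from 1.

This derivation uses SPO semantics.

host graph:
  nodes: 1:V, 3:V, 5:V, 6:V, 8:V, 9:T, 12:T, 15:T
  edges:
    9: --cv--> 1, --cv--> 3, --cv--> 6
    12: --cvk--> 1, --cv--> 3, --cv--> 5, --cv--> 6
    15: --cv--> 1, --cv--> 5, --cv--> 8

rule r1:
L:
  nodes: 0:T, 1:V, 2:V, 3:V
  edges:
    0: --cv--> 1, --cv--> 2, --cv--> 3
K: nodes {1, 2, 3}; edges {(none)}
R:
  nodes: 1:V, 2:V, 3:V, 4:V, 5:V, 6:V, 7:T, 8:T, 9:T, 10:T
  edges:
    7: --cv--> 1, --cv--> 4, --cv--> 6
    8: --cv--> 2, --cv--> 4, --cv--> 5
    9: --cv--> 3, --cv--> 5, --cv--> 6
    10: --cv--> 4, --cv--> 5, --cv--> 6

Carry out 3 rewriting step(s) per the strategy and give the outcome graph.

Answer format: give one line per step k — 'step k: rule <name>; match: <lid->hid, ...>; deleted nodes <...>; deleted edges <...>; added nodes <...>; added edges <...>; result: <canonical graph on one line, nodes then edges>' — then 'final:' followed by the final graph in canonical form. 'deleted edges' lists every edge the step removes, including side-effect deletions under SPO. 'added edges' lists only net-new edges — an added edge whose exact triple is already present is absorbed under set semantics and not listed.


step 1: rule r1; match: 0->9, 1->1, 2->3, 3->6; deleted nodes 9; deleted edges (9,1,cv); (9,3,cv); (9,6,cv); added nodes 16, 17, 18, 19, 20, 21, 22; added edges (19,1,cv); (19,16,cv); (19,18,cv); (20,3,cv); (20,16,cv); (20,17,cv); (21,6,cv); (21,17,cv); (21,18,cv); (22,16,cv); (22,17,cv); (22,18,cv); result: nodes: 1:V, 3:V, 5:V, 6:V, 8:V, 12:T, 15:T, 16:V, 17:V, 18:V, 19:T, 20:T, 21:T, 22:T edges: (12,1,cvk); (12,3,cv); (12,5,cv); (12,6,cv); (15,1,cv); (15,5,cv); (15,8,cv); (19,1,cv); (19,16,cv); (19,18,cv); (20,3,cv); (20,16,cv); (20,17,cv); (21,6,cv); (21,17,cv); (21,18,cv); (22,16,cv); (22,17,cv); (22,18,cv)
step 2: rule r1; match: 0->12, 1->3, 2->5, 3->6; deleted nodes 12; deleted edges (12,1,cvk); (12,3,cv); (12,5,cv); (12,6,cv); added nodes 23, 24, 25, 26, 27, 28, 29; added edges (26,3,cv); (26,23,cv); (26,25,cv); (27,5,cv); (27,23,cv); (27,24,cv); (28,6,cv); (28,24,cv); (28,25,cv); (29,23,cv); (29,24,cv); (29,25,cv); result: nodes: 1:V, 3:V, 5:V, 6:V, 8:V, 15:T, 16:V, 17:V, 18:V, 19:T, 20:T, 21:T, 22:T, 23:V, 24:V, 25:V, 26:T, 27:T, 28:T, 29:T edges: (15,1,cv); (15,5,cv); (15,8,cv); (19,1,cv); (19,16,cv); (19,18,cv); (20,3,cv); (20,16,cv); (20,17,cv); (21,6,cv); (21,17,cv); (21,18,cv); (22,16,cv); (22,17,cv); (22,18,cv); (26,3,cv); (26,23,cv); (26,25,cv); (27,5,cv); (27,23,cv); (27,24,cv); (28,6,cv); (28,24,cv); (28,25,cv); (29,23,cv); (29,24,cv); (29,25,cv)
step 3: rule r1; match: 0->15, 1->1, 2->5, 3->8; deleted nodes 15; deleted edges (15,1,cv); (15,5,cv); (15,8,cv); added nodes 30, 31, 32, 33, 34, 35, 36; added edges (33,1,cv); (33,30,cv); (33,32,cv); (34,5,cv); (34,30,cv); (34,31,cv); (35,8,cv); (35,31,cv); (35,32,cv); (36,30,cv); (36,31,cv); (36,32,cv); result: nodes: 1:V, 3:V, 5:V, 6:V, 8:V, 16:V, 17:V, 18:V, 19:T, 20:T, 21:T, 22:T, 23:V, 24:V, 25:V, 26:T, 27:T, 28:T, 29:T, 30:V, 31:V, 32:V, 33:T, 34:T, 35:T, 36:T edges: (19,1,cv); (19,16,cv); (19,18,cv); (20,3,cv); (20,16,cv); (20,17,cv); (21,6,cv); (21,17,cv); (21,18,cv); (22,16,cv); (22,17,cv); (22,18,cv); (26,3,cv); (26,23,cv); (26,25,cv); (27,5,cv); (27,23,cv); (27,24,cv); (28,6,cv); (28,24,cv); (28,25,cv); (29,23,cv); (29,24,cv); (29,25,cv); (33,1,cv); (33,30,cv); (33,32,cv); (34,5,cv); (34,30,cv); (34,31,cv); (35,8,cv); (35,31,cv); (35,32,cv); (36,30,cv); (36,31,cv); (36,32,cv)
final:
nodes: 1:V, 3:V, 5:V, 6:V, 8:V, 16:V, 17:V, 18:V, 19:T, 20:T, 21:T, 22:T, 23:V, 24:V, 25:V, 26:T, 27:T, 28:T, 29:T, 30:V, 31:V, 32:V, 33:T, 34:T, 35:T, 36:T
edges: (19,1,cv); (19,16,cv); (19,18,cv); (20,3,cv); (20,16,cv); (20,17,cv); (21,6,cv); (21,17,cv); (21,18,cv); (22,16,cv); (22,17,cv); (22,18,cv); (26,3,cv); (26,23,cv); (26,25,cv); (27,5,cv); (27,23,cv); (27,24,cv); (28,6,cv); (28,24,cv); (28,25,cv); (29,23,cv); (29,24,cv); (29,25,cv); (33,1,cv); (33,30,cv); (33,32,cv); (34,5,cv); (34,30,cv); (34,31,cv); (35,8,cv); (35,31,cv); (35,32,cv); (36,30,cv); (36,31,cv); (36,32,cv)


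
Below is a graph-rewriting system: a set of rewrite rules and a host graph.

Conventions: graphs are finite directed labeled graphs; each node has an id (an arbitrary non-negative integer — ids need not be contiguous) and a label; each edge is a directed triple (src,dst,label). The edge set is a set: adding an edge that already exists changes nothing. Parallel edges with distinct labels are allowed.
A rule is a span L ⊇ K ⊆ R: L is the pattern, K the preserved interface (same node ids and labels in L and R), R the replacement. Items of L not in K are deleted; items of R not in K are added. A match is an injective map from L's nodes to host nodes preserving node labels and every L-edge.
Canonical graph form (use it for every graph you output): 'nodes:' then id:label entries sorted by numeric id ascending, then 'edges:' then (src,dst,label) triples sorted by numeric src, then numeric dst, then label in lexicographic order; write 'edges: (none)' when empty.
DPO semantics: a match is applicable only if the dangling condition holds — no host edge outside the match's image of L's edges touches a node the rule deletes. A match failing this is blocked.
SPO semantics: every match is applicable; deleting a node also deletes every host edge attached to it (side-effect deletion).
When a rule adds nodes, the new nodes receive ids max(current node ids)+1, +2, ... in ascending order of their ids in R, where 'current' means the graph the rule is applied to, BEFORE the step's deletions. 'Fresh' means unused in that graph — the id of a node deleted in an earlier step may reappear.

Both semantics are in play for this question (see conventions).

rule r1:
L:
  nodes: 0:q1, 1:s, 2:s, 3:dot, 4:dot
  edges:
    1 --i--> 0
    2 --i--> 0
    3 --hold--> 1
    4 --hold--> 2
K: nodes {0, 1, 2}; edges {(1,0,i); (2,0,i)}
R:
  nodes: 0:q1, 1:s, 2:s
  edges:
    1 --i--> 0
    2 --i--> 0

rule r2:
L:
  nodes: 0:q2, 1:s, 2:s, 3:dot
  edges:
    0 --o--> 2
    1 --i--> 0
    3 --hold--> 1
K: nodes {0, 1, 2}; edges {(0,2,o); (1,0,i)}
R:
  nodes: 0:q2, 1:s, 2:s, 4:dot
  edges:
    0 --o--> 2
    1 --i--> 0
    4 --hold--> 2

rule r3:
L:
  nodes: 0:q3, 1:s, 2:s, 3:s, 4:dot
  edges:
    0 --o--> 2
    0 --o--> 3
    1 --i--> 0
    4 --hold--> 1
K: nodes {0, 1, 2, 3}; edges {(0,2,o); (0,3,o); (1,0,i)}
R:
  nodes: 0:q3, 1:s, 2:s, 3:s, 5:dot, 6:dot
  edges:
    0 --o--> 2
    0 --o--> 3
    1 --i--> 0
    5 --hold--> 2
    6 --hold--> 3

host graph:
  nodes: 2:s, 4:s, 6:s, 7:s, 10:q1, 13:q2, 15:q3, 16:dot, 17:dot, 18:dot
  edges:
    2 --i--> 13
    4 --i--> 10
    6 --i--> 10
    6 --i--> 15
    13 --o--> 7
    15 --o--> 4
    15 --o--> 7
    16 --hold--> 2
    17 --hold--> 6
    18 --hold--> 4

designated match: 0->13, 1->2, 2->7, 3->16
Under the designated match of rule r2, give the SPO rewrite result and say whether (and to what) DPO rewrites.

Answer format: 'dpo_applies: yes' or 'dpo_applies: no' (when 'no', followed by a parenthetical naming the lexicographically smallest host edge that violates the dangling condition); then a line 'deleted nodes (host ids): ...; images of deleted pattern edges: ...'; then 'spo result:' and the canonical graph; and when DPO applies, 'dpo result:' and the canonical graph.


dpo_applies: yes
deleted nodes (host ids): 16; images of deleted pattern edges: (16,2,hold)
spo result:
nodes: 2:s, 4:s, 6:s, 7:s, 10:q1, 13:q2, 15:q3, 17:dot, 18:dot, 19:dot
edges: (2,13,i); (4,10,i); (6,10,i); (6,15,i); (13,7,o); (15,4,o); (15,7,o); (17,6,hold); (18,4,hold); (19,7,hold)
dpo result:
nodes: 2:s, 4:s, 6:s, 7:s, 10:q1, 13:q2, 15:q3, 17:dot, 18:dot, 19:dot
edges: (2,13,i); (4,10,i); (6,10,i); (6,15,i); (13,7,o); (15,4,o); (15,7,o); (17,6,hold); (18,4,hold); (19,7,hold)


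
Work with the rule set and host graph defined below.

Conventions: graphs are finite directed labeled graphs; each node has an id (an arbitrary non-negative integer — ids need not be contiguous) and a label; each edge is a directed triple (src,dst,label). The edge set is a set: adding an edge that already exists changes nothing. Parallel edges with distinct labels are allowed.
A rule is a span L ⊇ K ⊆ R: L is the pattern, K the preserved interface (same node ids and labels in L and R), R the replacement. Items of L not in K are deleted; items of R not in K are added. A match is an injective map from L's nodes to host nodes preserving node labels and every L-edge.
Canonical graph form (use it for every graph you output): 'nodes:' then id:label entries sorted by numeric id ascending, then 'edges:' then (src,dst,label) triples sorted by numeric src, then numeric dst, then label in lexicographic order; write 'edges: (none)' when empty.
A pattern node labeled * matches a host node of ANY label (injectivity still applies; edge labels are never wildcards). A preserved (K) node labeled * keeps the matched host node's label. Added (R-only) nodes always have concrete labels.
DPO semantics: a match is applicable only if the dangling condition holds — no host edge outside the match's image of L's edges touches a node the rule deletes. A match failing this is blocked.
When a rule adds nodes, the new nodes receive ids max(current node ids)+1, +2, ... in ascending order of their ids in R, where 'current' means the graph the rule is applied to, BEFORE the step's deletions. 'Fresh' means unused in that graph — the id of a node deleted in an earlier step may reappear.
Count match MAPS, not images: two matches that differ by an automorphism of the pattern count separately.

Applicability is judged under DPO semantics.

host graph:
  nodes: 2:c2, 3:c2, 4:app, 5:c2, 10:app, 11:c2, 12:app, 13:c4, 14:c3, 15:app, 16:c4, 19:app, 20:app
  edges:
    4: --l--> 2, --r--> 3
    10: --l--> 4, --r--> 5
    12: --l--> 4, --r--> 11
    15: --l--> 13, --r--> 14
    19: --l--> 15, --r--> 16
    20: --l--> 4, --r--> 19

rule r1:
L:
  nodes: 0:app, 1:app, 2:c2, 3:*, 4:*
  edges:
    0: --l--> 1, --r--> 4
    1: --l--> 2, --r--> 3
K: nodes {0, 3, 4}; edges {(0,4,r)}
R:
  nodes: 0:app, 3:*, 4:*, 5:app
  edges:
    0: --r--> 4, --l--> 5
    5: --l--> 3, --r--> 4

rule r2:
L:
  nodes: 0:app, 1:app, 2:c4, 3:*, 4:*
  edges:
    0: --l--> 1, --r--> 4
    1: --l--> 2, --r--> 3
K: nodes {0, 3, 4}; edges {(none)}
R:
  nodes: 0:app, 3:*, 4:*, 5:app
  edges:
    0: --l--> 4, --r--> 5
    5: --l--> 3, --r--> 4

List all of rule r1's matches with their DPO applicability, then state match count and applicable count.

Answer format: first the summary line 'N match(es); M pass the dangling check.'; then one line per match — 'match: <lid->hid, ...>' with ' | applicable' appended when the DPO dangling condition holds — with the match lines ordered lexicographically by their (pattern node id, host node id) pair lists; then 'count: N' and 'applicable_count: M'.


3 match(es); 0 pass the dangling check.
match: 0->10, 1->4, 2->2, 3->3, 4->5
match: 0->12, 1->4, 2->2, 3->3, 4->11
match: 0->20, 1->4, 2->2, 3->3, 4->19
count: 3
applicable_count: 0


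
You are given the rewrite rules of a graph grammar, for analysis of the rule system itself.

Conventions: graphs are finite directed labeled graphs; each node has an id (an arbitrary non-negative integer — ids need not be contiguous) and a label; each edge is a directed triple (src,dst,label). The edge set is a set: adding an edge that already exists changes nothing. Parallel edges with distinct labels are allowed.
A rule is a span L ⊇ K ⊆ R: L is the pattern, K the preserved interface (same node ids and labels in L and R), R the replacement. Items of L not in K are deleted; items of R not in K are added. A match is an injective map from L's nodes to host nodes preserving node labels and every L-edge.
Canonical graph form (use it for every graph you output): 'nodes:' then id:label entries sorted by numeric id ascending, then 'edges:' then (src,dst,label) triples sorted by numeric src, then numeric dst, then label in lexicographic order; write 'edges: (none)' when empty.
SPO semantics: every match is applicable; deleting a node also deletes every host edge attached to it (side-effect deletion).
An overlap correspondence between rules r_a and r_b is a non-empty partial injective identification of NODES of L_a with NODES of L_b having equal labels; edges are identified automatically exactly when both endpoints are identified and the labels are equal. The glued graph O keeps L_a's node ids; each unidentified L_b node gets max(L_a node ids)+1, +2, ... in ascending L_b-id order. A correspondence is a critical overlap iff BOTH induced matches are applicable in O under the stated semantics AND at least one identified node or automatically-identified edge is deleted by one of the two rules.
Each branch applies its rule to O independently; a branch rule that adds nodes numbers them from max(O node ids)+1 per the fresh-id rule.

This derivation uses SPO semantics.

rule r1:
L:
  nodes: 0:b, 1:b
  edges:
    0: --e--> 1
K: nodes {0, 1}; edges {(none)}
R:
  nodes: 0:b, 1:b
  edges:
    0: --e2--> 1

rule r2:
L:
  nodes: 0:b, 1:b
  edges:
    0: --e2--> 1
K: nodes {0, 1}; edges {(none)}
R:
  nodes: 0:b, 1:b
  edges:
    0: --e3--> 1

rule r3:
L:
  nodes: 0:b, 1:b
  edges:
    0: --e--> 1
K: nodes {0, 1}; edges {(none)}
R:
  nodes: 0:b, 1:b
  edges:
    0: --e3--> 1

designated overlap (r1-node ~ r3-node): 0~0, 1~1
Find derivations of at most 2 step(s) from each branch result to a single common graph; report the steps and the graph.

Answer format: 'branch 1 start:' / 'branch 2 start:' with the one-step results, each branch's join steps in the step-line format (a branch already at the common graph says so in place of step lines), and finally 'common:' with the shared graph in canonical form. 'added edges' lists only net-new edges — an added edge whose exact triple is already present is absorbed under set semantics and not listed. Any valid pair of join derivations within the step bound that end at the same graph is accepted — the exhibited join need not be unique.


branch 1 start:
nodes: 0:b, 1:b
edges: (0,1,e2)
branch 2 start:
nodes: 0:b, 1:b
edges: (0,1,e3)
branch 1 step 1: rule r2; match: 0->0, 1->1; deleted nodes (none); deleted edges (0,1,e2); added nodes (none); added edges (0,1,e3); result: nodes: 0:b, 1:b edges: (0,1,e3)
branch 2: already at the common graph (0 steps)
common:
nodes: 0:b, 1:b
edges: (0,1,e3)


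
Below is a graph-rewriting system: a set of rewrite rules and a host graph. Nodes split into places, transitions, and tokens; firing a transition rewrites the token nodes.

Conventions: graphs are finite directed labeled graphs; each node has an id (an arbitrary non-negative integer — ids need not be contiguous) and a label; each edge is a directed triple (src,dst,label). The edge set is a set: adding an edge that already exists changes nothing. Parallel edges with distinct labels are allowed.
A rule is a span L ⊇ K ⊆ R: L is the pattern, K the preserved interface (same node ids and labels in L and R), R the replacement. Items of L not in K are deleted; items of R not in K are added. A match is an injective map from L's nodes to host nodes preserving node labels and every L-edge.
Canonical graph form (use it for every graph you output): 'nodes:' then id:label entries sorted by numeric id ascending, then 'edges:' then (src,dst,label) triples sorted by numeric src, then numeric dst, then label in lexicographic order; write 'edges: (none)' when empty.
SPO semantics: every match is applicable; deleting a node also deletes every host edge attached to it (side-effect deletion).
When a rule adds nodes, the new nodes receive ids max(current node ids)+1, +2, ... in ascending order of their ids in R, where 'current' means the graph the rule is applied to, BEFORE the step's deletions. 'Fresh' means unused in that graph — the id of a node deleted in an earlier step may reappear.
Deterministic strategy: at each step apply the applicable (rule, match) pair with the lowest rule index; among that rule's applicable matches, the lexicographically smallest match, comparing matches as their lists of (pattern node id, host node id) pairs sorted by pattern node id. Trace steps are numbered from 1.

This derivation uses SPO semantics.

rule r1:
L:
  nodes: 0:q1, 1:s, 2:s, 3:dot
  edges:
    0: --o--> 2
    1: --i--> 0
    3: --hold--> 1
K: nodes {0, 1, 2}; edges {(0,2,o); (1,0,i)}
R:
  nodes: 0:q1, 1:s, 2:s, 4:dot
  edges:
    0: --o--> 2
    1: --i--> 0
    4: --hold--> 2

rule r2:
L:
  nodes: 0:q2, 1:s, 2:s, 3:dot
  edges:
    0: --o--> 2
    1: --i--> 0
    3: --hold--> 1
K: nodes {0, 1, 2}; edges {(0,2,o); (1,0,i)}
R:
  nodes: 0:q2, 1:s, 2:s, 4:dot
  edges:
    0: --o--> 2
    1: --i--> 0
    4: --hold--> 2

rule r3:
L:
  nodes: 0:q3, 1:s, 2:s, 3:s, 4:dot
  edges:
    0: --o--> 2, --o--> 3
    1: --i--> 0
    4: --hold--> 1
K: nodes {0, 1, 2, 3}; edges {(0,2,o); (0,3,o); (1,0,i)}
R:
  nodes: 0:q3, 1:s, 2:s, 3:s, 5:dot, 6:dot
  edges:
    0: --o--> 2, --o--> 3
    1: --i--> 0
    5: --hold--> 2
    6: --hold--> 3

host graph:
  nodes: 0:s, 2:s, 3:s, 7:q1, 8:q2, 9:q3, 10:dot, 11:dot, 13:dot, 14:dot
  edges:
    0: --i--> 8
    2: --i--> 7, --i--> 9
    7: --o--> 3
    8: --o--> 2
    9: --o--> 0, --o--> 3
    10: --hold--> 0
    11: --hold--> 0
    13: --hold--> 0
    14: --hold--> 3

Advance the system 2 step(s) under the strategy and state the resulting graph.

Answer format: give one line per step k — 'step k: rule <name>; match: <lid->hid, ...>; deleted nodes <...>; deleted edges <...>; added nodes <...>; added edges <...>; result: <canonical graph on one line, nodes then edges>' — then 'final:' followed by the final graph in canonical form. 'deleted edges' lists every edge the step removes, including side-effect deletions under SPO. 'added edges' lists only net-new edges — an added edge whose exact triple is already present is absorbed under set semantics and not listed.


step 1: rule r2; match: 0->8, 1->0, 2->2, 3->10; deleted nodes 10; deleted edges (10,0,hold); added nodes 15; added edges (15,2,hold); result: nodes: 0:s, 2:s, 3:s, 7:q1, 8:q2, 9:q3, 11:dot, 13:dot, 14:dot, 15:dot edges: (0,8,i); (2,7,i); (2,9,i); (7,3,o); (8,2,o); (9,0,o); (9,3,o); (11,0,hold); (13,0,hold); (14,3,hold); (15,2,hold)
step 2: rule r1; match: 0->7, 1->2, 2->3, 3->15; deleted nodes 15; deleted edges (15,2,hold); added nodes 16; added edges (16,3,hold); result: nodes: 0:s, 2:s, 3:s, 7:q1, 8:q2, 9:q3, 11:dot, 13:dot, 14:dot, 16:dot edges: (0,8,i); (2,7,i); (2,9,i); (7,3,o); (8,2,o); (9,0,o); (9,3,o); (11,0,hold); (13,0,hold); (14,3,hold); (16,3,hold)
final:
nodes: 0:s, 2:s, 3:s, 7:q1, 8:q2, 9:q3, 11:dot, 13:dot, 14:dot, 16:dot
edges: (0,8,i); (2,7,i); (2,9,i); (7,3,o); (8,2,o); (9,0,o); (9,3,o); (11,0,hold); (13,0,hold); (14,3,hold); (16,3,hold)


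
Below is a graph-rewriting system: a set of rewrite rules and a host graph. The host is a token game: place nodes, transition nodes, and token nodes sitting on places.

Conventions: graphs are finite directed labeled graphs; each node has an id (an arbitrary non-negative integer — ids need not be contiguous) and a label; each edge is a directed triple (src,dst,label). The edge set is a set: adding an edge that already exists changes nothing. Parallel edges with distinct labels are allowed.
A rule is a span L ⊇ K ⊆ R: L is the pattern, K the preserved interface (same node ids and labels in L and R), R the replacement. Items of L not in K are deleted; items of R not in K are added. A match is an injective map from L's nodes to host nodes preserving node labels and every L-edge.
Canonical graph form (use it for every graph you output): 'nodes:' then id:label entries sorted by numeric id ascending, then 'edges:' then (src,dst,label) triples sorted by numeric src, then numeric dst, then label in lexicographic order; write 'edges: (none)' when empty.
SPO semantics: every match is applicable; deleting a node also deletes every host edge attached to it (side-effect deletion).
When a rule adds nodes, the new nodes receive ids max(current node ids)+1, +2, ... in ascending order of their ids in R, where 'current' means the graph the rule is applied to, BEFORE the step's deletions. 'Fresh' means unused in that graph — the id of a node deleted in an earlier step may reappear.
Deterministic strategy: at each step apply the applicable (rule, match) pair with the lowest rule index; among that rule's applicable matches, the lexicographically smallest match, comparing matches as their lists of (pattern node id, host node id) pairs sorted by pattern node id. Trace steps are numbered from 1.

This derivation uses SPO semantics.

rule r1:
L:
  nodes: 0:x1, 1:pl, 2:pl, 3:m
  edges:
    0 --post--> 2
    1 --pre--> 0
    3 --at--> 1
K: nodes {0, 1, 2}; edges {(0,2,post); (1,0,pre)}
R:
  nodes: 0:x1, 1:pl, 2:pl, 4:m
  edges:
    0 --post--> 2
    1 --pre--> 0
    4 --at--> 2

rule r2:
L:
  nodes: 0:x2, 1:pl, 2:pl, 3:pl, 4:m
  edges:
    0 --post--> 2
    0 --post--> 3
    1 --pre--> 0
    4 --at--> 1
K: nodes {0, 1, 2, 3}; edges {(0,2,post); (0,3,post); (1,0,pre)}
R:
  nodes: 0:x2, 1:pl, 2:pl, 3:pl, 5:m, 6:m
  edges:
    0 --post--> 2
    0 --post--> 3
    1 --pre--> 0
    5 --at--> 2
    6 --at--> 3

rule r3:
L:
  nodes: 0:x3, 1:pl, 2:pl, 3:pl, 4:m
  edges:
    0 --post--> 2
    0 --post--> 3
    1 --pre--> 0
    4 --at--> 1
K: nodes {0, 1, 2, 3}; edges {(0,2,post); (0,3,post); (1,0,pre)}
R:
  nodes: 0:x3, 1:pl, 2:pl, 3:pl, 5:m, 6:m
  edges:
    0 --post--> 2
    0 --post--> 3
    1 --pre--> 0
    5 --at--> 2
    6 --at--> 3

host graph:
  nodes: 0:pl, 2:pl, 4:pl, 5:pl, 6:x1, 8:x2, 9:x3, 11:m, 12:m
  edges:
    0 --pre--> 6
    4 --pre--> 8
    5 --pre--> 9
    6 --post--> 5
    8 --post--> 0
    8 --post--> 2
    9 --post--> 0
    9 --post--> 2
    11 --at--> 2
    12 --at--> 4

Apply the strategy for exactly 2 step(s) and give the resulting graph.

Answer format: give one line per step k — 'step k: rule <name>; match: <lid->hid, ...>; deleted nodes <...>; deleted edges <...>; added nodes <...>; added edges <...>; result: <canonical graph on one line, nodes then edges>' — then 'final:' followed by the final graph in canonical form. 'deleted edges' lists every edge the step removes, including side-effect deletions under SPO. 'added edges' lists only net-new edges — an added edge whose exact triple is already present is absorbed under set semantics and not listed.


step 1: rule r2; match: 0->8, 1->4, 2->0, 3->2, 4->12; deleted nodes 12; deleted edges (12,4,at); added nodes 13, 14; added edges (13,0,at); (14,2,at); result: nodes: 0:pl, 2:pl, 4:pl, 5:pl, 6:x1, 8:x2, 9:x3, 11:m, 13:m, 14:m edges: (0,6,pre); (4,8,pre); (5,9,pre); (6,5,post); (8,0,post); (8,2,post); (9,0,post); (9,2,post); (11,2,at); (13,0,at); (14,2,at)
step 2: rule r1; match: 0->6, 1->0, 2->5, 3->13; deleted nodes 13; deleted edges (13,0,at); added nodes 15; added edges (15,5,at); result: nodes: 0:pl, 2:pl, 4:pl, 5:pl, 6:x1, 8:x2, 9:x3, 11:m, 14:m, 15:m edges: (0,6,pre); (4,8,pre); (5,9,pre); (6,5,post); (8,0,post); (8,2,post); (9,0,post); (9,2,post); (11,2,at); (14,2,at); (15,5,at)
final:
nodes: 0:pl, 2:pl, 4:pl, 5:pl, 6:x1, 8:x2, 9:x3, 11:m, 14:m, 15:m
edges: (0,6,pre); (4,8,pre); (5,9,pre); (6,5,post); (8,0,post); (8,2,post); (9,0,post); (9,2,post); (11,2,at); (14,2,at); (15,5,at)
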